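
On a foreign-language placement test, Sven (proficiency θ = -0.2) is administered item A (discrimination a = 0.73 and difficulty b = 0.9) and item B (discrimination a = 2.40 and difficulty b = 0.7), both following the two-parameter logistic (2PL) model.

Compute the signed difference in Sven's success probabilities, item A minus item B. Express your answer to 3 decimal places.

P(θ) = 1 / (1 + exp(−a(θ − b)))
P_A = 0.3094
P_B = 0.1034
P_A − P_B = 0.2060

0.206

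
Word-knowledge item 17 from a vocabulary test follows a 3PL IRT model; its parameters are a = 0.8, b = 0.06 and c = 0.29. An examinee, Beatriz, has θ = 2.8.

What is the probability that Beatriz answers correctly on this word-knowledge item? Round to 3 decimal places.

P(θ) = c + (1 − c) · 1 / (1 + exp(−a(θ − b)))
Exponent: 0.8 × (2.8 − 0.06) = 2.1920
1/(1 + e^{-2.1920}) = 0.8995
P = 0.29 + 0.71 × 0.8995 = 0.9287

0.929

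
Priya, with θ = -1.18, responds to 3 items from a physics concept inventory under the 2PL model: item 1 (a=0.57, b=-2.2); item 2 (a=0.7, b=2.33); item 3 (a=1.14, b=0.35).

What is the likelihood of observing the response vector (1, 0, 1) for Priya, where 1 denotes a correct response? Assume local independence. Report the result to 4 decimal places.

P(θ) = 1 / (1 + exp(−a(θ − b)))
P_1 = 1/(1+e^{-0.5814}) = 0.6414
P_2 = 1/(1+e^{2.4570}) = 0.0789
P_3 = 1/(1+e^{1.7442}) = 0.1488
L = P_1 × (1−P_2) × P_3 = 0.6414 × 0.9211 × 0.1488 = 0.08789

0.0879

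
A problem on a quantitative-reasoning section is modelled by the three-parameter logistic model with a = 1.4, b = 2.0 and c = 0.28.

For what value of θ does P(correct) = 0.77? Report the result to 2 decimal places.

2.54

P(θ) = c + (1 − c) · 1 / (1 + exp(−a(θ − b)))
Remove guessing floor: (0.77 − 0.28)/(1 − 0.28) = 0.6806
logit = ln(0.6806/0.3194) = 0.7563
θ = b + logit/(a) = 2.0 + 0.7563/1.4000 = 2.5402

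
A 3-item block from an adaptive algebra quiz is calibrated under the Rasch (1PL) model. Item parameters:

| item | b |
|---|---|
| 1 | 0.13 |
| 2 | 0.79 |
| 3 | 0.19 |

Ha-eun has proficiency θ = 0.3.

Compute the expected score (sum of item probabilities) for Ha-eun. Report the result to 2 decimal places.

1.45

P(θ) = 1 / (1 + exp(−(θ − b)))
P_1 = 1/(1+e^{-0.1700}) = 0.5424
P_2 = 1/(1+e^{0.4900}) = 0.3799
P_3 = 1/(1+e^{-0.1100}) = 0.5275
E[score] = 0.5424 + 0.3799 + 0.5275 = 1.4498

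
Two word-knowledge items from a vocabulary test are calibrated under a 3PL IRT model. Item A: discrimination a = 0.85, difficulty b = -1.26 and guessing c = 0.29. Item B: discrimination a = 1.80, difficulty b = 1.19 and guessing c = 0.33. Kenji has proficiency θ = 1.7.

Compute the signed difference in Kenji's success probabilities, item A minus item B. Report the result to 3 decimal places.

0.138

P(θ) = c + (1 − c) · 1 / (1 + exp(−a(θ − b)))
P_A = 0.9469
P_B = 0.8088
P_A − P_B = 0.1381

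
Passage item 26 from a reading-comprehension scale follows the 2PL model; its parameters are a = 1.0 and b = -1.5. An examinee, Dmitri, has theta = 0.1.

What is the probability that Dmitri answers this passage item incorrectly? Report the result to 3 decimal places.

P(theta) = 1 / (1 + exp(−a(theta − b)))
Exponent: 1.0 × (0.1 − (-1.5)) = 1.6000
1/(1 + e^{-1.6000}) = 0.8320
P(incorrect) = 1 − 0.8320 = 0.1680

0.168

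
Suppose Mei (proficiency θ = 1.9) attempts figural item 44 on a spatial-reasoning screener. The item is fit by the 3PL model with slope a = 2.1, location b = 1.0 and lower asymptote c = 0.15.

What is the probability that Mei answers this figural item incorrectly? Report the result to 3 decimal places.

P(θ) = c + (1 − c) · 1 / (1 + exp(−a(θ − b)))
Exponent: 2.1 × (1.9 − 1.0) = 1.8900
1/(1 + e^{-1.8900}) = 0.8688
P = 0.15 + 0.85 × 0.8688 = 0.8884
P(incorrect) = 1 − 0.8884 = 0.1116

0.112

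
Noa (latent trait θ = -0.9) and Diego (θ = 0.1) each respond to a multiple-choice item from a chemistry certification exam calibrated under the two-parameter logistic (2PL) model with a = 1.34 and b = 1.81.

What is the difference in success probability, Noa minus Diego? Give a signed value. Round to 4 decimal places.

-0.0660

P(θ) = 1 / (1 + exp(−a(θ − b)))
P(Noa) = 0.0258  [exponent -3.6314]
P(Diego) = 0.0918  [exponent -2.2914]
Difference = 0.0258 − 0.0918 = -0.0660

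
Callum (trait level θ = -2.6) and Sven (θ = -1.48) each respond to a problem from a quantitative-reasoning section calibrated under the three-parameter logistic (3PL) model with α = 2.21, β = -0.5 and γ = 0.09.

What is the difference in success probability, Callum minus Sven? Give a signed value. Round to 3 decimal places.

-0.085

P(θ) = γ + (1 − γ) · 1 / (1 + exp(−α(θ − β)))
P(Callum) = 0.0987  [exponent -4.6410]
P(Sven) = 0.1836  [exponent -2.1658]
Difference = 0.0987 − 0.1836 = -0.0849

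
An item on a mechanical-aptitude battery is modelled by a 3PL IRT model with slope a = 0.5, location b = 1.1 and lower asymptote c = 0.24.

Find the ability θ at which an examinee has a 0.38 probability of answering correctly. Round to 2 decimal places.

P(θ) = c + (1 − c) · 1 / (1 + exp(−a(θ − b)))
Remove guessing floor: (0.38 − 0.24)/(1 − 0.24) = 0.1842
logit = ln(0.1842/0.8158) = -1.4881
θ = b + logit/(a) = 1.1 + (-1.4881)/0.5000 = -1.8762

-1.88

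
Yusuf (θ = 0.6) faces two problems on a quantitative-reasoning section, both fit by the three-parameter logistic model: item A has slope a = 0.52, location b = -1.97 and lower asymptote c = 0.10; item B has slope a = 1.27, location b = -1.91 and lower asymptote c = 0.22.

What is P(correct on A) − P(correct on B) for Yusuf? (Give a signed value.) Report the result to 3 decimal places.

-0.156

P(θ) = c + (1 − c) · 1 / (1 + exp(−a(θ − b)))
P_A = 0.8127
P_B = 0.9691
P_A − P_B = -0.1564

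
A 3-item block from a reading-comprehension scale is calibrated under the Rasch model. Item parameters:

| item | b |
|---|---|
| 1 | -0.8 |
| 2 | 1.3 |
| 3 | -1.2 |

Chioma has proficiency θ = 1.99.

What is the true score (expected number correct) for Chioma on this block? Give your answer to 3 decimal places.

2.569

P(θ) = 1 / (1 + exp(−(θ − b)))
P_1 = 1/(1+e^{-2.7900}) = 0.9421
P_2 = 1/(1+e^{-0.6900}) = 0.6660
P_3 = 1/(1+e^{-3.1900}) = 0.9605
E[score] = 0.9421 + 0.6660 + 0.9605 = 2.5686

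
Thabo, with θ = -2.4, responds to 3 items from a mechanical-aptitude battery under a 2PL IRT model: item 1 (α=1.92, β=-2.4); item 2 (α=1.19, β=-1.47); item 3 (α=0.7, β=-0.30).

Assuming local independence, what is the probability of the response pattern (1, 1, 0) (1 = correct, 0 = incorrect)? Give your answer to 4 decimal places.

P(θ) = 1 / (1 + exp(−α(θ − β)))
P_1 = 1/(1+e^{0.0000}) = 0.5000
P_2 = 1/(1+e^{1.1067}) = 0.2485
P_3 = 1/(1+e^{1.4700}) = 0.1869
L = P_1 × P_2 × (1−P_3) = 0.5000 × 0.2485 × 0.8131 = 0.10102

0.1010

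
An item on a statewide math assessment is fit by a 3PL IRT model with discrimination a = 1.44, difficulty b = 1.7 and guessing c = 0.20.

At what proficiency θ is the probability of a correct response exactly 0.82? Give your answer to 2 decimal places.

P(θ) = c + (1 − c) · 1 / (1 + exp(−a(θ − b)))
Remove guessing floor: (0.82 − 0.20)/(1 − 0.20) = 0.7750
logit = ln(0.7750/0.2250) = 1.2368
θ = b + logit/(a) = 1.7 + 1.2368/1.4400 = 2.5589

2.56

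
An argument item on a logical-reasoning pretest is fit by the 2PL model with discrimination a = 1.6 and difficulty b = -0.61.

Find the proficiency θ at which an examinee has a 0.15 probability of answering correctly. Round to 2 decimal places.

P(θ) = 1 / (1 + exp(−a(θ − b)))
logit = ln(0.1500/0.8500) = -1.7346
θ = b + logit/(a) = -0.61 + (-1.7346)/1.6000 = -1.6941

-1.69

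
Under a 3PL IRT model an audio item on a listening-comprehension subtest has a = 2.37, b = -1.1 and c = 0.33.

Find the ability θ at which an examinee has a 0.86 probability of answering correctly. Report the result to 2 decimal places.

P(θ) = c + (1 − c) · 1 / (1 + exp(−a(θ − b)))
Remove guessing floor: (0.86 − 0.33)/(1 − 0.33) = 0.7910
logit = ln(0.7910/0.2090) = 1.3312
θ = b + logit/(a) = -1.1 + 1.3312/2.3700 = -0.5383

-0.54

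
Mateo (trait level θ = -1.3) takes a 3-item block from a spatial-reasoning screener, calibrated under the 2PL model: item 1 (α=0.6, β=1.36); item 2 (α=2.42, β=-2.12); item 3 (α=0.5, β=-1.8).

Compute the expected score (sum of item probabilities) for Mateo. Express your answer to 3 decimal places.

P(θ) = 1 / (1 + exp(−α(θ − β)))
P_1 = 1/(1+e^{1.5960}) = 0.1685
P_2 = 1/(1+e^{-1.9844}) = 0.8791
P_3 = 1/(1+e^{-0.2500}) = 0.5622
E[score] = 0.1685 + 0.8791 + 0.5622 = 1.6099

1.610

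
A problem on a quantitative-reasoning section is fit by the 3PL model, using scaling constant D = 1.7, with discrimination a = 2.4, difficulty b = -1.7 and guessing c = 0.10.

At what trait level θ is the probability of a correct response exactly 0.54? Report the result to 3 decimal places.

-1.711

P(θ) = c + (1 − c) · 1 / (1 + exp(−D·a(θ − b)))
Remove guessing floor: (0.54 − 0.10)/(1 − 0.10) = 0.4889
logit = ln(0.4889/0.5111) = -0.0445
θ = b + logit/(1.7·a) = -1.7 + (-0.0445)/4.0800 = -1.7109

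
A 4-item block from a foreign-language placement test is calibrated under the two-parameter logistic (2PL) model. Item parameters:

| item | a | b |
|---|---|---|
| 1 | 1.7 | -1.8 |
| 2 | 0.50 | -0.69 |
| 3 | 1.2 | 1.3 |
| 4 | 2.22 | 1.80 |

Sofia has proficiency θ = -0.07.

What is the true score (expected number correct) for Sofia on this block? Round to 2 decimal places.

1.70

P(θ) = 1 / (1 + exp(−a(θ − b)))
P_1 = 1/(1+e^{-2.9410}) = 0.9498
P_2 = 1/(1+e^{-0.3100}) = 0.5769
P_3 = 1/(1+e^{1.6440}) = 0.1619
P_4 = 1/(1+e^{4.1514}) = 0.0155
E[score] = 0.9498 + 0.5769 + 0.1619 + 0.0155 = 1.7041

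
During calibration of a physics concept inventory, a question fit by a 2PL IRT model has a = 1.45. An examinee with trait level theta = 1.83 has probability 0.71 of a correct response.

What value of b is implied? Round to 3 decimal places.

P(theta) = 1 / (1 + exp(−a(theta − b)))
logit(0.71) = ln(0.71/0.29) = 0.8954
b = theta − logit/(a) = 1.83 − 0.8954/1.4500 = 1.2125

1.212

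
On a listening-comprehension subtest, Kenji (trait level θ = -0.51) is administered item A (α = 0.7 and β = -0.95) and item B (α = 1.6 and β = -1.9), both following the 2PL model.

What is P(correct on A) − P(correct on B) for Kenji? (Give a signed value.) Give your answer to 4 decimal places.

-0.3260

P(θ) = 1 / (1 + exp(−α(θ − β)))
P_A = 0.5764
P_B = 0.9024
P_A − P_B = -0.3260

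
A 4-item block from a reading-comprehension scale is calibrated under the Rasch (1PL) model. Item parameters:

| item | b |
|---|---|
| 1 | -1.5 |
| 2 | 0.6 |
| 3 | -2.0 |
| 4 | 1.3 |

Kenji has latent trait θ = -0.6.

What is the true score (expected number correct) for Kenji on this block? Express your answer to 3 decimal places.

P(θ) = 1 / (1 + exp(−(θ − b)))
P_1 = 1/(1+e^{-0.9000}) = 0.7109
P_2 = 1/(1+e^{1.2000}) = 0.2315
P_3 = 1/(1+e^{-1.4000}) = 0.8022
P_4 = 1/(1+e^{1.9000}) = 0.1301
E[score] = 0.7109 + 0.2315 + 0.8022 + 0.1301 = 1.8747

1.875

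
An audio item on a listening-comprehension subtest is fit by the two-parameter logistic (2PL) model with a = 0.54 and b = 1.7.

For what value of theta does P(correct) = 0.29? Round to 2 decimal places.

P(theta) = 1 / (1 + exp(−a(theta − b)))
logit = ln(0.2900/0.7100) = -0.8954
theta = b + logit/(a) = 1.7 + (-0.8954)/0.5400 = 0.0419

0.04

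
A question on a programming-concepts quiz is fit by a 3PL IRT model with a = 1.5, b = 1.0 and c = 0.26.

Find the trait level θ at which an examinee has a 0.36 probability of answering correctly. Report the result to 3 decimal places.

-0.238

P(θ) = c + (1 − c) · 1 / (1 + exp(−a(θ − b)))
Remove guessing floor: (0.36 − 0.26)/(1 − 0.26) = 0.1351
logit = ln(0.1351/0.8649) = -1.8563
θ = b + logit/(a) = 1.0 + (-1.8563)/1.5000 = -0.2375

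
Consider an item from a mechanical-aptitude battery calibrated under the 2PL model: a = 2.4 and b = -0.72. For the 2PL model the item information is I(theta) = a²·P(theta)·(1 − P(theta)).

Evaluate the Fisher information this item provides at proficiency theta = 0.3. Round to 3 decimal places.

P = 1/(1+e^{-2.4480}) = 0.9204
P(1−P) = 0.9204 × 0.0796 = 0.0733
I = a² × P(1−P) = 2.4² × 0.0733 = 0.42193

0.422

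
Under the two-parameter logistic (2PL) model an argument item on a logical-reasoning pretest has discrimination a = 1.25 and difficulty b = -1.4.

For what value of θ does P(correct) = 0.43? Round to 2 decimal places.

P(θ) = 1 / (1 + exp(−a(θ − b)))
logit = ln(0.4300/0.5700) = -0.2819
θ = b + logit/(a) = -1.4 + (-0.2819)/1.2500 = -1.6255

-1.63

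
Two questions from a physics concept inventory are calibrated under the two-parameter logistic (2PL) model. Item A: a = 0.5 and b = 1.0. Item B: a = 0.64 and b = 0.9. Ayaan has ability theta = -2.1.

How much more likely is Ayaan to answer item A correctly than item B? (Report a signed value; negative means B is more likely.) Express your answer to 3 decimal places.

P(theta) = 1 / (1 + exp(−a(theta − b)))
P_A = 0.1751
P_B = 0.1279
P_A − P_B = 0.0472

0.047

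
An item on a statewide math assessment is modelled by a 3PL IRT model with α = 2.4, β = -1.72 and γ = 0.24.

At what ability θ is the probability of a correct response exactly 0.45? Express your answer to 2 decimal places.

P(θ) = γ + (1 − γ) · 1 / (1 + exp(−α(θ − β)))
Remove guessing floor: (0.45 − 0.24)/(1 − 0.24) = 0.2763
logit = ln(0.2763/0.7237) = -0.9628
θ = β + logit/(α) = -1.72 + (-0.9628)/2.4000 = -2.1212

-2.12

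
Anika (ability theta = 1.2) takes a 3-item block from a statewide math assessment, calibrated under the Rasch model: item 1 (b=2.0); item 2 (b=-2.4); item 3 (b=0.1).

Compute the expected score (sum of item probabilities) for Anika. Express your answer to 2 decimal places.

2.03

P(theta) = 1 / (1 + exp(−(theta − b)))
P_1 = 1/(1+e^{0.8000}) = 0.3100
P_2 = 1/(1+e^{-3.6000}) = 0.9734
P_3 = 1/(1+e^{-1.1000}) = 0.7503
E[score] = 0.3100 + 0.9734 + 0.7503 = 2.0337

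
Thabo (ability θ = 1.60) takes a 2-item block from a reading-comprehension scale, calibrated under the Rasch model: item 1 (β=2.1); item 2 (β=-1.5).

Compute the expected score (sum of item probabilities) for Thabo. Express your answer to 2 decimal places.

1.33

P(θ) = 1 / (1 + exp(−(θ − β)))
P_1 = 1/(1+e^{0.5000}) = 0.3775
P_2 = 1/(1+e^{-3.1000}) = 0.9569
E[score] = 0.3775 + 0.9569 = 1.3344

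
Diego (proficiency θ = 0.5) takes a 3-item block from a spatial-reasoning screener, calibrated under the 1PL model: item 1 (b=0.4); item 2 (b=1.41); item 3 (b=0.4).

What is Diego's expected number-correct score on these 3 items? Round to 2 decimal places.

1.34

P(θ) = 1 / (1 + exp(−(θ − b)))
P_1 = 1/(1+e^{-0.1000}) = 0.5250
P_2 = 1/(1+e^{0.9100}) = 0.2870
P_3 = 1/(1+e^{-0.1000}) = 0.5250
E[score] = 0.5250 + 0.2870 + 0.5250 = 1.3370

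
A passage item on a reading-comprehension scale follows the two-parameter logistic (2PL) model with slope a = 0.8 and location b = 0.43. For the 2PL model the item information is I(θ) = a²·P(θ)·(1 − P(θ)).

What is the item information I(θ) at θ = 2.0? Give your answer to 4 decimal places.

0.1104

P = 1/(1+e^{-1.2560}) = 0.7783
P(1−P) = 0.7783 × 0.2217 = 0.1725
I = a² × P(1−P) = 0.8² × 0.1725 = 0.11042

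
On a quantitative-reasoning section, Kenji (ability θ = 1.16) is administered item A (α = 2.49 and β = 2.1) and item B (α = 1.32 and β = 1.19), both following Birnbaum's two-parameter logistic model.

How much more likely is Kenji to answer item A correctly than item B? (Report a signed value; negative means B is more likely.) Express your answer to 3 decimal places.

P(θ) = 1 / (1 + exp(−α(θ − β)))
P_A = 0.0878
P_B = 0.4901
P_A − P_B = -0.4023

-0.402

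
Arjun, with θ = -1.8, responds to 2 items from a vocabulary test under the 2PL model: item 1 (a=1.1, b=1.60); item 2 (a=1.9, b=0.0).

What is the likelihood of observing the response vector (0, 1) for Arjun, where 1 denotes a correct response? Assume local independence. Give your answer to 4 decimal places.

0.0309

P(θ) = 1 / (1 + exp(−a(θ − b)))
P_1 = 1/(1+e^{3.7400}) = 0.0232
P_2 = 1/(1+e^{3.4200}) = 0.0317
L = (1−P_1) × P_2 = 0.9768 × 0.0317 = 0.03094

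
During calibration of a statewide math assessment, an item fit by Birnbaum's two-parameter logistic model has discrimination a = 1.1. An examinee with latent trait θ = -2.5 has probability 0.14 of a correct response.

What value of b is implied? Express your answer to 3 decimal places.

P(θ) = 1 / (1 + exp(−a(θ − b)))
logit(0.14) = ln(0.14/0.86) = -1.8153
b = θ − logit/(a) = -2.5 − (-1.8153)/1.1000 = -0.8497

-0.850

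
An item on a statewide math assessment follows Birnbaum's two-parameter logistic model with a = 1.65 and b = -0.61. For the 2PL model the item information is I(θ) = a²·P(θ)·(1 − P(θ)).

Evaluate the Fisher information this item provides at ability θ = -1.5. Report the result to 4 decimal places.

0.4142

P = 1/(1+e^{1.4685}) = 0.1872
P(1−P) = 0.1872 × 0.8128 = 0.1521
I = a² × P(1−P) = 1.65² × 0.1521 = 0.41420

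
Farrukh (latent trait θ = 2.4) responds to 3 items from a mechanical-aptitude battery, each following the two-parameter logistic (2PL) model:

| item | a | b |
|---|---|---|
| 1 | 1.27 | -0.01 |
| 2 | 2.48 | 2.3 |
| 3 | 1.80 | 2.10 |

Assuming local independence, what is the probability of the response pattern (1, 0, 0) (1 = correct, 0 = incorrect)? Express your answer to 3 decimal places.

P(θ) = 1 / (1 + exp(−a(θ − b)))
P_1 = 1/(1+e^{-3.0607}) = 0.9552
P_2 = 1/(1+e^{-0.2480}) = 0.5617
P_3 = 1/(1+e^{-0.5400}) = 0.6318
L = P_1 × (1−P_2) × (1−P_3) = 0.9552 × 0.4383 × 0.3682 = 0.15416

0.154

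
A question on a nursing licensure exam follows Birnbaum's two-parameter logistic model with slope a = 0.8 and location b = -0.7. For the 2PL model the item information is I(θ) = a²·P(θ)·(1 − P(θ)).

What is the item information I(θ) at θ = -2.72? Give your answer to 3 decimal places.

0.089

P = 1/(1+e^{1.6160}) = 0.1658
P(1−P) = 0.1658 × 0.8342 = 0.1383
I = a² × P(1−P) = 0.8² × 0.1383 = 0.08850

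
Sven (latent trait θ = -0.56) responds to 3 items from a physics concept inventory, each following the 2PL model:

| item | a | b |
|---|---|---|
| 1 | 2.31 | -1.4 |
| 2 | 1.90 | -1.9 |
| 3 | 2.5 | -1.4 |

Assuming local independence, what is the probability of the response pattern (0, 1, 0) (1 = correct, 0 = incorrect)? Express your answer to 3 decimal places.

0.013

P(θ) = 1 / (1 + exp(−a(θ − b)))
P_1 = 1/(1+e^{-1.9404}) = 0.8744
P_2 = 1/(1+e^{-2.5460}) = 0.9273
P_3 = 1/(1+e^{-2.1000}) = 0.8909
L = (1−P_1) × P_2 × (1−P_3) = 0.1256 × 0.9273 × 0.1091 = 0.01271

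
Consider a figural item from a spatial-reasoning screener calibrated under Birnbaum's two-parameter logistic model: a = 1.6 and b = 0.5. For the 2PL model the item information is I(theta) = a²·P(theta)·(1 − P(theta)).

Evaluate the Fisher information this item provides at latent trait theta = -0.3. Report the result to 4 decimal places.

0.4358

P = 1/(1+e^{1.2800}) = 0.2176
P(1−P) = 0.2176 × 0.7824 = 0.1702
I = a² × P(1−P) = 1.6² × 0.1702 = 0.43577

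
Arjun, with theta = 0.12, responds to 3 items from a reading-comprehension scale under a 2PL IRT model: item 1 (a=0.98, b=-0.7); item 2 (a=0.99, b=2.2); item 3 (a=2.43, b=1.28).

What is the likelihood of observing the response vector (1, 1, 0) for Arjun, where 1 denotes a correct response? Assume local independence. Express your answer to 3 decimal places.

0.074

P(theta) = 1 / (1 + exp(−a(theta − b)))
P_1 = 1/(1+e^{-0.8036}) = 0.6907
P_2 = 1/(1+e^{2.0592}) = 0.1131
P_3 = 1/(1+e^{2.8188}) = 0.0563
L = P_1 × P_2 × (1−P_3) = 0.6907 × 0.1131 × 0.9437 = 0.07374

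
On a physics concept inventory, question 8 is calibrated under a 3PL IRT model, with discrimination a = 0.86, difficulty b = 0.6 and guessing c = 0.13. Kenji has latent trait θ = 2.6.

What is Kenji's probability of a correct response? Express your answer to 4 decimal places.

0.8679

P(θ) = c + (1 − c) · 1 / (1 + exp(−a(θ − b)))
Exponent: 0.86 × (2.6 − 0.6) = 1.7200
1/(1 + e^{-1.7200}) = 0.8481
P = 0.13 + 0.87 × 0.8481 = 0.8679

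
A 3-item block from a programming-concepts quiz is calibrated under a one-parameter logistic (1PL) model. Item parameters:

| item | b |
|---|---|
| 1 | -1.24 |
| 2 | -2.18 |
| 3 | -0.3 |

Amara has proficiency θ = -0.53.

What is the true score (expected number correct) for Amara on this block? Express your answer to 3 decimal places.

1.952

P(θ) = 1 / (1 + exp(−(θ − b)))
P_1 = 1/(1+e^{-0.7100}) = 0.6704
P_2 = 1/(1+e^{-1.6500}) = 0.8389
P_3 = 1/(1+e^{0.2300}) = 0.4428
E[score] = 0.6704 + 0.8389 + 0.4428 = 1.9520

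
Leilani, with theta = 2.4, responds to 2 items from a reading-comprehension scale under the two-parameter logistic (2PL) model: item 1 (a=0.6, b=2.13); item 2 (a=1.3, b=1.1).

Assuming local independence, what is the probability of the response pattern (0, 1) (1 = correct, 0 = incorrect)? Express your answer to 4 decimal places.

P(theta) = 1 / (1 + exp(−a(theta − b)))
P_1 = 1/(1+e^{-0.1620}) = 0.5404
P_2 = 1/(1+e^{-1.6900}) = 0.8442
L = (1−P_1) × P_2 = 0.4596 × 0.8442 = 0.38800

0.3880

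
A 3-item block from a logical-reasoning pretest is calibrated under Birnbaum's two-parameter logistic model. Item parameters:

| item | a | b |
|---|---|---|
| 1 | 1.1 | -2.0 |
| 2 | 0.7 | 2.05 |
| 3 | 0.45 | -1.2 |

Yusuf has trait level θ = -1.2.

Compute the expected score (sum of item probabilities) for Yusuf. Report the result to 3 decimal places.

1.300

P(θ) = 1 / (1 + exp(−a(θ − b)))
P_1 = 1/(1+e^{-0.8800}) = 0.7068
P_2 = 1/(1+e^{2.2750}) = 0.0932
P_3 = 1/(1+e^{0.0000}) = 0.5000
E[score] = 0.7068 + 0.0932 + 0.5000 = 1.3000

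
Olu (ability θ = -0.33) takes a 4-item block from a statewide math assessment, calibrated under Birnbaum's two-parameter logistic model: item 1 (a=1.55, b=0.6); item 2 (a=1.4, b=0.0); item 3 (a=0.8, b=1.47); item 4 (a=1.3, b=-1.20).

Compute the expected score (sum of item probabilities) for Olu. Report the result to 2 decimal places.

P(θ) = 1 / (1 + exp(−a(θ − b)))
P_1 = 1/(1+e^{1.4415}) = 0.1913
P_2 = 1/(1+e^{0.4620}) = 0.3865
P_3 = 1/(1+e^{1.4400}) = 0.1915
P_4 = 1/(1+e^{-1.1310}) = 0.7560
E[score] = 0.1913 + 0.3865 + 0.1915 + 0.7560 = 1.5254

1.53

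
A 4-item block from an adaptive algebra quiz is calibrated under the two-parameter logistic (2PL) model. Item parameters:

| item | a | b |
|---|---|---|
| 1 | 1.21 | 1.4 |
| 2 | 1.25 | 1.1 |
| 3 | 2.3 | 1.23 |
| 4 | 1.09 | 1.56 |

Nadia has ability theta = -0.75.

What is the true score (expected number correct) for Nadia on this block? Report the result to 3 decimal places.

P(theta) = 1 / (1 + exp(−a(theta − b)))
P_1 = 1/(1+e^{2.6015}) = 0.0690
P_2 = 1/(1+e^{2.3125}) = 0.0901
P_3 = 1/(1+e^{4.5540}) = 0.0104
P_4 = 1/(1+e^{2.5179}) = 0.0746
E[score] = 0.0690 + 0.0901 + 0.0104 + 0.0746 = 0.2442

0.244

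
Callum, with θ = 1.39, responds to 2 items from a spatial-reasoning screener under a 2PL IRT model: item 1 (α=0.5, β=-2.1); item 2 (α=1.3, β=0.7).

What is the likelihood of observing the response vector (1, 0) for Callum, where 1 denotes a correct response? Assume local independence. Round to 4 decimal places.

0.2466

P(θ) = 1 / (1 + exp(−α(θ − β)))
P_1 = 1/(1+e^{-1.7450}) = 0.8513
P_2 = 1/(1+e^{-0.8970}) = 0.7103
L = P_1 × (1−P_2) = 0.8513 × 0.2897 = 0.24660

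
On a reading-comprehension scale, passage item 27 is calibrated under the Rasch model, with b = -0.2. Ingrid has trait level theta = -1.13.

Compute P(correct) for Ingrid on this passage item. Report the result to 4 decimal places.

P(theta) = 1 / (1 + exp(−(theta − b)))
Exponent: (-1.13 − (-0.2)) = -0.9300
1/(1 + e^{0.9300}) = 0.2829
P = 0.2829

0.2829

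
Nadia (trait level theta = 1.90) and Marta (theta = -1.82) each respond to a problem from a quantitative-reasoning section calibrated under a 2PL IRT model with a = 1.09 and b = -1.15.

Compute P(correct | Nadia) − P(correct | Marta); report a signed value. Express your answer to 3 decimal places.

0.640

P(theta) = 1 / (1 + exp(−a(theta − b)))
P(Nadia) = 0.9653  [exponent 3.3245]
P(Marta) = 0.3251  [exponent -0.7303]
Difference = 0.9653 − 0.3251 = 0.6401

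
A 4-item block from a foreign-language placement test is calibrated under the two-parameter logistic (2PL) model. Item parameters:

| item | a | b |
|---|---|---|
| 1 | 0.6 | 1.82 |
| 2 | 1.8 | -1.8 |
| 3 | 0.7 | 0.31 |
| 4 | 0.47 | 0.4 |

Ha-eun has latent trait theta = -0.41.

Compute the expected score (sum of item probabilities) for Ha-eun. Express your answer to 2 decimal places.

P(theta) = 1 / (1 + exp(−a(theta − b)))
P_1 = 1/(1+e^{1.3380}) = 0.2078
P_2 = 1/(1+e^{-2.5020}) = 0.9243
P_3 = 1/(1+e^{0.5040}) = 0.3766
P_4 = 1/(1+e^{0.3807}) = 0.4060
E[score] = 0.2078 + 0.9243 + 0.3766 + 0.4060 = 1.9147

1.91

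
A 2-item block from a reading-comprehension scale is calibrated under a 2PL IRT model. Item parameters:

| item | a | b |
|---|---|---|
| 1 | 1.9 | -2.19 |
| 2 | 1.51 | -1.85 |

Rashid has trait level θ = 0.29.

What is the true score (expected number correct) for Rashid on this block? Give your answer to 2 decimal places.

P(θ) = 1 / (1 + exp(−a(θ − b)))
P_1 = 1/(1+e^{-4.7120}) = 0.9911
P_2 = 1/(1+e^{-3.2314}) = 0.9620
E[score] = 0.9911 + 0.9620 = 1.9531

1.95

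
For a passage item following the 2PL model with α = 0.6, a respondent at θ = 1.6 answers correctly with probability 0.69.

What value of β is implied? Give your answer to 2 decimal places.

0.27

P(θ) = 1 / (1 + exp(−α(θ − β)))
logit(0.69) = ln(0.69/0.31) = 0.8001
β = θ − logit/(α) = 1.6 − 0.8001/0.6000 = 0.2665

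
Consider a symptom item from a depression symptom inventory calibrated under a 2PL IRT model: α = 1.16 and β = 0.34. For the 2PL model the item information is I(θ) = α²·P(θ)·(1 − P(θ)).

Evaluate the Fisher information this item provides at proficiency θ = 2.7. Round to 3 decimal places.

P = 1/(1+e^{-2.7376}) = 0.9392
P(1−P) = 0.9392 × 0.0608 = 0.0571
I = α² × P(1−P) = 1.16² × 0.0571 = 0.07683

0.077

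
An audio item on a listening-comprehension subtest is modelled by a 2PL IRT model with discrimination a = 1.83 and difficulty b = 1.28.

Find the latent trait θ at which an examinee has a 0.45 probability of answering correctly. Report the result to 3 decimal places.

P(θ) = 1 / (1 + exp(−a(θ − b)))
logit = ln(0.4500/0.5500) = -0.2007
θ = b + logit/(a) = 1.28 + (-0.2007)/1.8300 = 1.1703

1.170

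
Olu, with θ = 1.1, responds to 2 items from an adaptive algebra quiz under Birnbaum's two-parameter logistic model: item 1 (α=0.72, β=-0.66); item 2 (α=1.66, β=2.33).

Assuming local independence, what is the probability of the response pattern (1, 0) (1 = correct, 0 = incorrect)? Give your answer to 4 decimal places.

P(θ) = 1 / (1 + exp(−α(θ − β)))
P_1 = 1/(1+e^{-1.2672}) = 0.7803
P_2 = 1/(1+e^{2.0418}) = 0.1149
L = P_1 × (1−P_2) = 0.7803 × 0.8851 = 0.69062

0.6906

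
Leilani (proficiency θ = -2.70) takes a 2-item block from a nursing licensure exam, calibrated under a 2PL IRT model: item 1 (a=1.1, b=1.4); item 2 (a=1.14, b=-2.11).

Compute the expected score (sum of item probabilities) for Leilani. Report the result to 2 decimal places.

P(θ) = 1 / (1 + exp(−a(θ − b)))
P_1 = 1/(1+e^{4.5100}) = 0.0109
P_2 = 1/(1+e^{0.6726}) = 0.3379
E[score] = 0.0109 + 0.3379 = 0.3488

0.35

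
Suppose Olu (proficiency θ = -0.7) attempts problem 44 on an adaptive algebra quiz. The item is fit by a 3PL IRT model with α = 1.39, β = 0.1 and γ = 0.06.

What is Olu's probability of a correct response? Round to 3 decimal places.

P(θ) = γ + (1 − γ) · 1 / (1 + exp(−α(θ − β)))
Exponent: 1.39 × (-0.7 − 0.1) = -1.1120
1/(1 + e^{1.1120}) = 0.2475
P = 0.06 + 0.94 × 0.2475 = 0.2926

0.293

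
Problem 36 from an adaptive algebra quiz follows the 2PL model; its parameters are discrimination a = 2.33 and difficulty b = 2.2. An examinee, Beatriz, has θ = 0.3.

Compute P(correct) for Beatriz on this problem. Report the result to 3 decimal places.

0.012

P(θ) = 1 / (1 + exp(−a(θ − b)))
Exponent: 2.33 × (0.3 − 2.2) = -4.4270
1/(1 + e^{4.4270}) = 0.0118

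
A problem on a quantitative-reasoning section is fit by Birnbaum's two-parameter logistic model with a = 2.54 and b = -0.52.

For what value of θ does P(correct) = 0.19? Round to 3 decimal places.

-1.091

P(θ) = 1 / (1 + exp(−a(θ − b)))
logit = ln(0.1900/0.8100) = -1.4500
θ = b + logit/(a) = -0.52 + (-1.4500)/2.5400 = -1.0909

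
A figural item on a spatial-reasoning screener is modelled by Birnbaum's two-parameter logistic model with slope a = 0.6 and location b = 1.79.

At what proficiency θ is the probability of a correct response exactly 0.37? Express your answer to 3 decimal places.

0.903

P(θ) = 1 / (1 + exp(−a(θ − b)))
logit = ln(0.3700/0.6300) = -0.5322
θ = b + logit/(a) = 1.79 + (-0.5322)/0.6000 = 0.9030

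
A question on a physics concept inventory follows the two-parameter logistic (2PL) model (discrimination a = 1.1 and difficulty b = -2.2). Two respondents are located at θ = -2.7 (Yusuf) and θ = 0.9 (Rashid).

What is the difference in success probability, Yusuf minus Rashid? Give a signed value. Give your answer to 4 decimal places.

-0.6022

P(θ) = 1 / (1 + exp(−a(θ − b)))
P(Yusuf) = 0.3659  [exponent -0.5500]
P(Rashid) = 0.9680  [exponent 3.4100]
Difference = 0.3659 − 0.9680 = -0.6022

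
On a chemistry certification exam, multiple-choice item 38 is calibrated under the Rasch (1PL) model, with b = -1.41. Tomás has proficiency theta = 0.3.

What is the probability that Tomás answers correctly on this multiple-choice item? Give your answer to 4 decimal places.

P(theta) = 1 / (1 + exp(−(theta − b)))
Exponent: (0.3 − (-1.41)) = 1.7100
1/(1 + e^{-1.7100}) = 0.8468
P = 0.8468

0.8468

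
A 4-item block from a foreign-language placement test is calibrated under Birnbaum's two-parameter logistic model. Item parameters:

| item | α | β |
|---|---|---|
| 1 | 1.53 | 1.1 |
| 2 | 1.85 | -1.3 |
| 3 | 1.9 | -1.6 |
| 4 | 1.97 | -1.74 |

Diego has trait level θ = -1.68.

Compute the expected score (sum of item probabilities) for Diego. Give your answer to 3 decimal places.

P(θ) = 1 / (1 + exp(−α(θ − β)))
P_1 = 1/(1+e^{4.2534}) = 0.0140
P_2 = 1/(1+e^{0.7030}) = 0.3311
P_3 = 1/(1+e^{0.1520}) = 0.4621
P_4 = 1/(1+e^{-0.1182}) = 0.5295
E[score] = 0.0140 + 0.3311 + 0.4621 + 0.5295 = 1.3368

1.337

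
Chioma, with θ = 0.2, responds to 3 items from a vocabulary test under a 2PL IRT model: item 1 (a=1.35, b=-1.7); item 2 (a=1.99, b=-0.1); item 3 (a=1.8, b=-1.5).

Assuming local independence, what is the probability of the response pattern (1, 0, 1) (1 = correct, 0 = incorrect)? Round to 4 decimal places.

P(θ) = 1 / (1 + exp(−a(θ − b)))
P_1 = 1/(1+e^{-2.5650}) = 0.9286
P_2 = 1/(1+e^{-0.5970}) = 0.6450
P_3 = 1/(1+e^{-3.0600}) = 0.9552
L = P_1 × (1−P_2) × P_3 = 0.9286 × 0.3550 × 0.9552 = 0.31491

0.3149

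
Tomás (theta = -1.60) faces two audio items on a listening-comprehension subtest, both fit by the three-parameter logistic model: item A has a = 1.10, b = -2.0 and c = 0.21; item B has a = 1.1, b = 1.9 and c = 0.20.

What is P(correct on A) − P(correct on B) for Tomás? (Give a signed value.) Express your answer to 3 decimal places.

0.474

P(theta) = c + (1 − c) · 1 / (1 + exp(−a(theta − b)))
P_A = 0.6905
P_B = 0.2167
P_A − P_B = 0.4739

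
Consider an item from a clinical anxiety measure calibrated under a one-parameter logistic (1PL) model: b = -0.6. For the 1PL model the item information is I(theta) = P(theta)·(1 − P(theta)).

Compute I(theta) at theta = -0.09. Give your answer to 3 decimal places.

P = 1/(1+e^{-0.5100}) = 0.6248
P(1−P) = 0.6248 × 0.3752 = 0.2344
I = P(1−P) = 0.23442

0.234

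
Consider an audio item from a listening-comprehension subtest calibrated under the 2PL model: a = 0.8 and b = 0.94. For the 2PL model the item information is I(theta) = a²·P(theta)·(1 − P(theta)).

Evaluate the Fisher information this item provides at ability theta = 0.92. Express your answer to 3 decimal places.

0.160

P = 1/(1+e^{0.0160}) = 0.4960
P(1−P) = 0.4960 × 0.5040 = 0.2500
I = a² × P(1−P) = 0.8² × 0.2500 = 0.15999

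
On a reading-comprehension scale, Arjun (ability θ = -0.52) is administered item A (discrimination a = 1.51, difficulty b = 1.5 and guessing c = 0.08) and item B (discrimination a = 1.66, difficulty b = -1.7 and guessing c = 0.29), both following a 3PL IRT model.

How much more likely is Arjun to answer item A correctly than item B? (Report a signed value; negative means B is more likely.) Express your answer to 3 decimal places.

P(θ) = c + (1 − c) · 1 / (1 + exp(−a(θ − b)))
P_A = 0.1216
P_B = 0.9122
P_A − P_B = -0.7907

-0.791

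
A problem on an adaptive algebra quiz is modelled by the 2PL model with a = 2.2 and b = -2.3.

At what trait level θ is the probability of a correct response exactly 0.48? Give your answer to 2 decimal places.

P(θ) = 1 / (1 + exp(−a(θ − b)))
logit = ln(0.4800/0.5200) = -0.0800
θ = b + logit/(a) = -2.3 + (-0.0800)/2.2000 = -2.3364

-2.34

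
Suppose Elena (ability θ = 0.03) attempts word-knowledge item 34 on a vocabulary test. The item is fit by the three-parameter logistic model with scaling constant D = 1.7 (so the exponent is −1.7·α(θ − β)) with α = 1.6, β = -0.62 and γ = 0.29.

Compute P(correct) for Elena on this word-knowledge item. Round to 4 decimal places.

0.8965

P(θ) = γ + (1 − γ) · 1 / (1 + exp(−D·α(θ − β)))
Exponent: 1.7 × 1.6 × (0.03 − (-0.62)) = 1.7680
1/(1 + e^{-1.7680}) = 0.8542
P = 0.29 + 0.71 × 0.8542 = 0.8965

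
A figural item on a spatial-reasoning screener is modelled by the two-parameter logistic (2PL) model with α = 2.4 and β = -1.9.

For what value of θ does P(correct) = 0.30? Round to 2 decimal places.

-2.25

P(θ) = 1 / (1 + exp(−α(θ − β)))
logit = ln(0.3000/0.7000) = -0.8473
θ = β + logit/(α) = -1.9 + (-0.8473)/2.4000 = -2.2530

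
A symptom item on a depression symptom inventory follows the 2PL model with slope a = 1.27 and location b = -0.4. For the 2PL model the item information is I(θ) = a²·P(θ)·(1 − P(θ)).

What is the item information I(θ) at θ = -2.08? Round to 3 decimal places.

0.153

P = 1/(1+e^{2.1336}) = 0.1059
P(1−P) = 0.1059 × 0.8941 = 0.0947
I = a² × P(1−P) = 1.27² × 0.0947 = 0.15268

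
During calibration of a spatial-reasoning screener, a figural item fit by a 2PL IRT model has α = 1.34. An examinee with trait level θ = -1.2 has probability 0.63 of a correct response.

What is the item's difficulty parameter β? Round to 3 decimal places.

-1.597

P(θ) = 1 / (1 + exp(−α(θ − β)))
logit(0.63) = ln(0.63/0.37) = 0.5322
β = θ − logit/(α) = -1.2 − 0.5322/1.3400 = -1.5972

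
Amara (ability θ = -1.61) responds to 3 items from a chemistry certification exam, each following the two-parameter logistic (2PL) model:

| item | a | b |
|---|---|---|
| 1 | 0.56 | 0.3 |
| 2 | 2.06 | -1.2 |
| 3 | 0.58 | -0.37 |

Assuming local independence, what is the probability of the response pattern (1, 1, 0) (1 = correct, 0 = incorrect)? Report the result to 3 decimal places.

P(θ) = 1 / (1 + exp(−a(θ − b)))
P_1 = 1/(1+e^{1.0696}) = 0.2555
P_2 = 1/(1+e^{0.8446}) = 0.3006
P_3 = 1/(1+e^{0.7192}) = 0.3276
L = P_1 × P_2 × (1−P_3) = 0.2555 × 0.3006 × 0.6724 = 0.05164

0.052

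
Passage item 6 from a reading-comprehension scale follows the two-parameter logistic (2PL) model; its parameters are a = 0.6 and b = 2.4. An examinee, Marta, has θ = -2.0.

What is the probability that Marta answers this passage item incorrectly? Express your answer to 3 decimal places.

0.933

P(θ) = 1 / (1 + exp(−a(θ − b)))
Exponent: 0.6 × (-2.0 − 2.4) = -2.6400
1/(1 + e^{2.6400}) = 0.0666
P(incorrect) = 1 − 0.0666 = 0.9334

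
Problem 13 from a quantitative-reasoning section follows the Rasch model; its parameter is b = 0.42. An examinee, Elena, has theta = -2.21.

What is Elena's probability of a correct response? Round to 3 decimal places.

P(theta) = 1 / (1 + exp(−(theta − b)))
Exponent: (-2.21 − 0.42) = -2.6300
1/(1 + e^{2.6300}) = 0.0672
P = 0.0672

0.067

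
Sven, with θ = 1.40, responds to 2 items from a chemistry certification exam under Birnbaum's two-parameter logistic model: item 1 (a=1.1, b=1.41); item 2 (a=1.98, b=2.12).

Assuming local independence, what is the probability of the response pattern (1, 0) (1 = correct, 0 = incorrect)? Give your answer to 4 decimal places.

P(θ) = 1 / (1 + exp(−a(θ − b)))
P_1 = 1/(1+e^{0.0110}) = 0.4973
P_2 = 1/(1+e^{1.4256}) = 0.1938
L = P_1 × (1−P_2) = 0.4973 × 0.8062 = 0.40089

0.4009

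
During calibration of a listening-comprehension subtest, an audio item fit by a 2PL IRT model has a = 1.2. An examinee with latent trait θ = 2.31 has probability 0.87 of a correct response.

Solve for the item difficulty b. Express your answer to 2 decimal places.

P(θ) = 1 / (1 + exp(−a(θ − b)))
logit(0.87) = ln(0.87/0.13) = 1.9010
b = θ − logit/(a) = 2.31 − 1.9010/1.2000 = 0.7259

0.73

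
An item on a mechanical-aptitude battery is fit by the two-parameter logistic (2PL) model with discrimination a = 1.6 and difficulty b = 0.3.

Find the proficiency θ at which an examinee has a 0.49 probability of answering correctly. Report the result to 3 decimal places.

0.275

P(θ) = 1 / (1 + exp(−a(θ − b)))
logit = ln(0.4900/0.5100) = -0.0400
θ = b + logit/(a) = 0.3 + (-0.0400)/1.6000 = 0.2750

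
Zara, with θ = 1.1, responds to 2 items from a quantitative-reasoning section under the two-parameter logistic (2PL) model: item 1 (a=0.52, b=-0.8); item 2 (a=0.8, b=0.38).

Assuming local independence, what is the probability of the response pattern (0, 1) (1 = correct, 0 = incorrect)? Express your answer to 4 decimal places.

P(θ) = 1 / (1 + exp(−a(θ − b)))
P_1 = 1/(1+e^{-0.9880}) = 0.7287
P_2 = 1/(1+e^{-0.5760}) = 0.6401
L = (1−P_1) × P_2 = 0.2713 × 0.6401 = 0.17368

0.1737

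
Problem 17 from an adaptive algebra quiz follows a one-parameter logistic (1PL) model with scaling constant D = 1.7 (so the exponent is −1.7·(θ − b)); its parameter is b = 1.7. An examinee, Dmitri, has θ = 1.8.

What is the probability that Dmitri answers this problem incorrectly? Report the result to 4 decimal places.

0.4576

P(θ) = 1 / (1 + exp(−D·(θ − b)))
Exponent: 1.7 × (1.8 − 1.7) = 0.1700
1/(1 + e^{-0.1700}) = 0.5424
P = 0.5424
P(incorrect) = 1 − 0.5424 = 0.4576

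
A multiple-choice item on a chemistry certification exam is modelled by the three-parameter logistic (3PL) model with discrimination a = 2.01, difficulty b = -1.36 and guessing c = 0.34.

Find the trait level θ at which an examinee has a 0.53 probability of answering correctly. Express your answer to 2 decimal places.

-1.81

P(θ) = c + (1 − c) · 1 / (1 + exp(−a(θ − b)))
Remove guessing floor: (0.53 − 0.34)/(1 − 0.34) = 0.2879
logit = ln(0.2879/0.7121) = -0.9057
θ = b + logit/(a) = -1.36 + (-0.9057)/2.0100 = -1.8106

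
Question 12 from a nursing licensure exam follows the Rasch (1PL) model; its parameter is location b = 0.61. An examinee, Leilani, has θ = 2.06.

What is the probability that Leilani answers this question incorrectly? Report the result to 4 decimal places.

0.1900

P(θ) = 1 / (1 + exp(−(θ − b)))
Exponent: (2.06 − 0.61) = 1.4500
1/(1 + e^{-1.4500}) = 0.8100
P = 0.8100
P(incorrect) = 1 − 0.8100 = 0.1900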